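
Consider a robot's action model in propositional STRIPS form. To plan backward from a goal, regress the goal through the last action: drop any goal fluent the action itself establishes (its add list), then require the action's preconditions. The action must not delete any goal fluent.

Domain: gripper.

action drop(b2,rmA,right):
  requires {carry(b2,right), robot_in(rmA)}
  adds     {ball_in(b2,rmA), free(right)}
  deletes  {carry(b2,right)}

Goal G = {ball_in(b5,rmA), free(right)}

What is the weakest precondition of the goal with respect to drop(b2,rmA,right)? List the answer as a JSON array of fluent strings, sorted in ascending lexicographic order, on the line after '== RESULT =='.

Compute (G \ add) ∪ pre:
  G ∩ del = {}  (empty — regression defined)
  G \ add = {ball_in(b5,rmA), free(right)} \ {ball_in(b2,rmA), free(right)} = {ball_in(b5,rmA)}
  ∪ pre   = {ball_in(b5,rmA)} ∪ {carry(b2,right), robot_in(rmA)}
          = {ball_in(b5,rmA), carry(b2,right), robot_in(rmA)}

== RESULT ==
["ball_in(b5,rmA)", "carry(b2,right)", "robot_in(rmA)"]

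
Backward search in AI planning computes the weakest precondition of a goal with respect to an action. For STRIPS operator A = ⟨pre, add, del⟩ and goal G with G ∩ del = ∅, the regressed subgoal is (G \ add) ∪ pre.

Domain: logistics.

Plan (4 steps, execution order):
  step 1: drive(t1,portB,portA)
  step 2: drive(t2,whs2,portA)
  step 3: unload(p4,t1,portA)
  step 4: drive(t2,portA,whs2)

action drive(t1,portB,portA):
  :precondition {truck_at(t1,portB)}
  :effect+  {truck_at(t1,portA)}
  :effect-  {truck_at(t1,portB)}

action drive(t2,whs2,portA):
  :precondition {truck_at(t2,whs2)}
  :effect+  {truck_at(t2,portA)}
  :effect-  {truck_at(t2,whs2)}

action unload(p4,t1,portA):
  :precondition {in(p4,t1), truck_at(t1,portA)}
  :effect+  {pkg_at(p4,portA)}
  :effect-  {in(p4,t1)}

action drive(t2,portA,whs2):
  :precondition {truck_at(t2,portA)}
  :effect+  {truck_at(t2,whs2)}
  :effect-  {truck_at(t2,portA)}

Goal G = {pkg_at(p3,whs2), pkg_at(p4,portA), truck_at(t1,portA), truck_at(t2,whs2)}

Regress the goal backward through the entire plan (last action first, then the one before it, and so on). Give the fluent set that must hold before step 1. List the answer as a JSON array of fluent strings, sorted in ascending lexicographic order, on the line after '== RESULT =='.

Regress step by step:
  through step 4 (drive(t2,portA,whs2)): drop {truck_at(t2,whs2)}, keep {pkg_at(p3,whs2), pkg_at(p4,portA), truck_at(t1,portA)}, require {truck_at(t2,portA)}
    → {pkg_at(p3,whs2), pkg_at(p4,portA), truck_at(t1,portA), truck_at(t2,portA)}
  through step 3 (unload(p4,t1,portA)): drop {pkg_at(p4,portA)}, keep {pkg_at(p3,whs2), truck_at(t1,portA), truck_at(t2,portA)}, require {in(p4,t1), truck_at(t1,portA)}
    → {in(p4,t1), pkg_at(p3,whs2), truck_at(t1,portA), truck_at(t2,portA)}
  through step 2 (drive(t2,whs2,portA)): drop {truck_at(t2,portA)}, keep {in(p4,t1), pkg_at(p3,whs2), truck_at(t1,portA)}, require {truck_at(t2,whs2)}
    → {in(p4,t1), pkg_at(p3,whs2), truck_at(t1,portA), truck_at(t2,whs2)}
  through step 1 (drive(t1,portB,portA)): drop {truck_at(t1,portA)}, keep {in(p4,t1), pkg_at(p3,whs2), truck_at(t2,whs2)}, require {truck_at(t1,portB)}
    → {in(p4,t1), pkg_at(p3,whs2), truck_at(t1,portB), truck_at(t2,whs2)}

== RESULT ==
["in(p4,t1)", "pkg_at(p3,whs2)", "truck_at(t1,portB)", "truck_at(t2,whs2)"]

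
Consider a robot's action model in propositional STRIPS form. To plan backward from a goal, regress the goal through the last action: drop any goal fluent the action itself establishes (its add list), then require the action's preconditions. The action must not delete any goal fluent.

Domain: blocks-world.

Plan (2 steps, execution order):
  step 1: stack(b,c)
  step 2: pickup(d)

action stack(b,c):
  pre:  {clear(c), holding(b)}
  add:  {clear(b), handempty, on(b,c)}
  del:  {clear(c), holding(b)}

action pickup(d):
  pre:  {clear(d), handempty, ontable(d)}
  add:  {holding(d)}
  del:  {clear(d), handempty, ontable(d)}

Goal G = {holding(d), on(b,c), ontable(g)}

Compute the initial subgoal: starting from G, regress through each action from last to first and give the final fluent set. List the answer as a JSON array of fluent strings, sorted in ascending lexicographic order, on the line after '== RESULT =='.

Work backward from the goal:
  through step 2 (pickup(d)): drop {holding(d)}, keep {on(b,c), ontable(g)}, require {clear(d), handempty, ontable(d)}
    → {clear(d), handempty, on(b,c), ontable(d), ontable(g)}
  through step 1 (stack(b,c)): drop {handempty, on(b,c)}, keep {clear(d), ontable(d), ontable(g)}, require {clear(c), holding(b)}
    → {clear(c), clear(d), holding(b), ontable(d), ontable(g)}

== RESULT ==
["clear(c)", "clear(d)", "holding(b)", "ontable(d)", "ontable(g)"]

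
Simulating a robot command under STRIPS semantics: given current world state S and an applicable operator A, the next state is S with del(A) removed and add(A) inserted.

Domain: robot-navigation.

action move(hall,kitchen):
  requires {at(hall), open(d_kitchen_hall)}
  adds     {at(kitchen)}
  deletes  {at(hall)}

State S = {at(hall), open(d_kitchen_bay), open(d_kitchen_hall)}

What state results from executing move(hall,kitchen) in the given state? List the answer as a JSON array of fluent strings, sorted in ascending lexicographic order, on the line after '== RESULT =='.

Progress:
  pre ⊆ S: {at(hall), open(d_kitchen_hall)} ⊆ S  — applicable
  S \ del = {open(d_kitchen_bay), open(d_kitchen_hall)}
  ∪ add   = {at(kitchen), open(d_kitchen_bay), open(d_kitchen_hall)}

== RESULT ==
["at(kitchen)", "open(d_kitchen_bay)", "open(d_kitchen_hall)"]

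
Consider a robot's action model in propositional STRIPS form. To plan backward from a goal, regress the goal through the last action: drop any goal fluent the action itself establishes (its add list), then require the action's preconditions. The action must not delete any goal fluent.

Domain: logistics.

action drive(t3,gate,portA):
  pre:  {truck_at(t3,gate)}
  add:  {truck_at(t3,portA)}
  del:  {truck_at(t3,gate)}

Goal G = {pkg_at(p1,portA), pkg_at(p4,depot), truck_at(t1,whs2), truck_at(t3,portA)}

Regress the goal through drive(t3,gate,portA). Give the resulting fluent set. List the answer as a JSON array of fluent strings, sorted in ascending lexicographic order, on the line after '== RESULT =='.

Compute (G \ add) ∪ pre:
  G ∩ del = {}  (empty — regression defined)
  G \ add = {pkg_at(p1,portA), pkg_at(p4,depot), truck_at(t1,whs2), truck_at(t3,portA)} \ {truck_at(t3,portA)} = {pkg_at(p1,portA), pkg_at(p4,depot), truck_at(t1,whs2)}
  ∪ pre   = {pkg_at(p1,portA), pkg_at(p4,depot), truck_at(t1,whs2)} ∪ {truck_at(t3,gate)}
          = {pkg_at(p1,portA), pkg_at(p4,depot), truck_at(t1,whs2), truck_at(t3,gate)}

== RESULT ==
["pkg_at(p1,portA)", "pkg_at(p4,depot)", "truck_at(t1,whs2)", "truck_at(t3,gate)"]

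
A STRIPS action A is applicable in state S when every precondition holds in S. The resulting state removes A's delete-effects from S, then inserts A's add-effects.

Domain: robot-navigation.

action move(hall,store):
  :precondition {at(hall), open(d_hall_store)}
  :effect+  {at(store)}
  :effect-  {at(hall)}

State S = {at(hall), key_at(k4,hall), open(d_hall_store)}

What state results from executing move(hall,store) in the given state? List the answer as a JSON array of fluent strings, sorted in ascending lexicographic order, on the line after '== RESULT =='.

Progress:
  pre ⊆ S: {at(hall), open(d_hall_store)} ⊆ S  — applicable
  S \ del = {key_at(k4,hall), open(d_hall_store)}
  ∪ add   = {at(store), key_at(k4,hall), open(d_hall_store)}

== RESULT ==
["at(store)", "key_at(k4,hall)", "open(d_hall_store)"]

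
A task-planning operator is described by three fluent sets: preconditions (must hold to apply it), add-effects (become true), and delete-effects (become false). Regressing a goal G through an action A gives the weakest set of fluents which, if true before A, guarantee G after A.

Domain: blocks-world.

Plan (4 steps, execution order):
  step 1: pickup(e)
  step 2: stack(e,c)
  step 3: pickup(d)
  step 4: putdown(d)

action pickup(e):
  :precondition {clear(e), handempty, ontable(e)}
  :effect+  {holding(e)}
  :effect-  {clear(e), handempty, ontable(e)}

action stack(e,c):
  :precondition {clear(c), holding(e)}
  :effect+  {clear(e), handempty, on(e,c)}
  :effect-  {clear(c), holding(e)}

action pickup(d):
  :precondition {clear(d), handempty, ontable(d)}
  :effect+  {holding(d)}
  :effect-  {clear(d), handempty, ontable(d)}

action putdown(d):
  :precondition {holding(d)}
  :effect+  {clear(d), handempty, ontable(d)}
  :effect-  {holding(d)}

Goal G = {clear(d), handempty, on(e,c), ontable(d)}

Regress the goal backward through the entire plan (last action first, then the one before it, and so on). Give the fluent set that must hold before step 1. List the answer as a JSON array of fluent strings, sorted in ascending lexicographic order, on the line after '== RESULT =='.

Work backward from the goal:
  through step 4 (putdown(d)): drop {clear(d), handempty, ontable(d)}, keep {on(e,c)}, require {holding(d)}
    → {holding(d), on(e,c)}
  through step 3 (pickup(d)): drop {holding(d)}, keep {on(e,c)}, require {clear(d), handempty, ontable(d)}
    → {clear(d), handempty, on(e,c), ontable(d)}
  through step 2 (stack(e,c)): drop {handempty, on(e,c)}, keep {clear(d), ontable(d)}, require {clear(c), holding(e)}
    → {clear(c), clear(d), holding(e), ontable(d)}
  through step 1 (pickup(e)): drop {holding(e)}, keep {clear(c), clear(d), ontable(d)}, require {clear(e), handempty, ontable(e)}
    → {clear(c), clear(d), clear(e), handempty, ontable(d), ontable(e)}

== RESULT ==
["clear(c)", "clear(d)", "clear(e)", "handempty", "ontable(d)", "ontable(e)"]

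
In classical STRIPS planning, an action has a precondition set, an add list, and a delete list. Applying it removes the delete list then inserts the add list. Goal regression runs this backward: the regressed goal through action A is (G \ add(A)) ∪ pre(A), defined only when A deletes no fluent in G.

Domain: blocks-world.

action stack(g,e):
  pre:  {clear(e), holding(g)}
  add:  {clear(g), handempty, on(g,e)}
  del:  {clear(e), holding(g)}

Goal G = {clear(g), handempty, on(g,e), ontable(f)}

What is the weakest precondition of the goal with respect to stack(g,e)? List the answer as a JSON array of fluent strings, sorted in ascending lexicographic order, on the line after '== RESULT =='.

Compute (G \ add) ∪ pre:
  G ∩ del = {}  (empty — regression defined)
  G \ add = {clear(g), handempty, on(g,e), ontable(f)} \ {clear(g), handempty, on(g,e)} = {ontable(f)}
  ∪ pre   = {ontable(f)} ∪ {clear(e), holding(g)}
          = {clear(e), holding(g), ontable(f)}

== RESULT ==
["clear(e)", "holding(g)", "ontable(f)"]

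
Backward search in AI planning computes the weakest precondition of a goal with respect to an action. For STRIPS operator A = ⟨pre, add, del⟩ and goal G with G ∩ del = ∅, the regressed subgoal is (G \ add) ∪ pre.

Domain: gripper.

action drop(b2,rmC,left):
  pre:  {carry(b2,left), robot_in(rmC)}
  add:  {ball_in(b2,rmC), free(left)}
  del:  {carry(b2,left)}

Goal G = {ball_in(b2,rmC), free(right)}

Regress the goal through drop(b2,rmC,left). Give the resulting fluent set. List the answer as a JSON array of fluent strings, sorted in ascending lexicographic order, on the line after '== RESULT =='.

Compute (G \ add) ∪ pre:
  G ∩ del = {}  (empty — regression defined)
  G \ add = {ball_in(b2,rmC), free(right)} \ {ball_in(b2,rmC), free(left)} = {free(right)}
  ∪ pre   = {free(right)} ∪ {carry(b2,left), robot_in(rmC)}
          = {carry(b2,left), free(right), robot_in(rmC)}

== RESULT ==
["carry(b2,left)", "free(right)", "robot_in(rmC)"]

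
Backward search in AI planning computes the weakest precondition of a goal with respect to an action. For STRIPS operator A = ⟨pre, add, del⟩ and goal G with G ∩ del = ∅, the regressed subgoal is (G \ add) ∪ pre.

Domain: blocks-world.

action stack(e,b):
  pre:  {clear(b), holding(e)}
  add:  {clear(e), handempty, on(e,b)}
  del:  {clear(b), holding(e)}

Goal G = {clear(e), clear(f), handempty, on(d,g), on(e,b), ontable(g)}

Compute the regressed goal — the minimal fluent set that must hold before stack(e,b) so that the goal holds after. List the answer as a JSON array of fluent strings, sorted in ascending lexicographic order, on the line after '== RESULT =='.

Compute (G \ add) ∪ pre:
  G ∩ del = {}  (empty — regression defined)
  G \ add = {clear(e), clear(f), handempty, on(d,g), on(e,b), ontable(g)} \ {clear(e), handempty, on(e,b)} = {clear(f), on(d,g), ontable(g)}
  ∪ pre   = {clear(f), on(d,g), ontable(g)} ∪ {clear(b), holding(e)}
          = {clear(b), clear(f), holding(e), on(d,g), ontable(g)}

== RESULT ==
["clear(b)", "clear(f)", "holding(e)", "on(d,g)", "ontable(g)"]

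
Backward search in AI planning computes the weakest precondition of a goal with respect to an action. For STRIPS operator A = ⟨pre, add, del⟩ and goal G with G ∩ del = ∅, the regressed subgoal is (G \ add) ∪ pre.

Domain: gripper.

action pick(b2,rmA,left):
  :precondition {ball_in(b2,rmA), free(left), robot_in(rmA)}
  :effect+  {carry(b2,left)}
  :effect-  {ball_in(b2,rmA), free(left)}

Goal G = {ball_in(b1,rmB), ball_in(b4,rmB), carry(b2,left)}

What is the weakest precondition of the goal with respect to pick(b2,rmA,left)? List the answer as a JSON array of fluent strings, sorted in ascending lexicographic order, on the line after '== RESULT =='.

Compute (G \ add) ∪ pre:
  G ∩ del = {}  (empty — regression defined)
  G \ add = {ball_in(b1,rmB), ball_in(b4,rmB), carry(b2,left)} \ {carry(b2,left)} = {ball_in(b1,rmB), ball_in(b4,rmB)}
  ∪ pre   = {ball_in(b1,rmB), ball_in(b4,rmB)} ∪ {ball_in(b2,rmA), free(left), robot_in(rmA)}
          = {ball_in(b1,rmB), ball_in(b2,rmA), ball_in(b4,rmB), free(left), robot_in(rmA)}

== RESULT ==
["ball_in(b1,rmB)", "ball_in(b2,rmA)", "ball_in(b4,rmB)", "free(left)", "robot_in(rmA)"]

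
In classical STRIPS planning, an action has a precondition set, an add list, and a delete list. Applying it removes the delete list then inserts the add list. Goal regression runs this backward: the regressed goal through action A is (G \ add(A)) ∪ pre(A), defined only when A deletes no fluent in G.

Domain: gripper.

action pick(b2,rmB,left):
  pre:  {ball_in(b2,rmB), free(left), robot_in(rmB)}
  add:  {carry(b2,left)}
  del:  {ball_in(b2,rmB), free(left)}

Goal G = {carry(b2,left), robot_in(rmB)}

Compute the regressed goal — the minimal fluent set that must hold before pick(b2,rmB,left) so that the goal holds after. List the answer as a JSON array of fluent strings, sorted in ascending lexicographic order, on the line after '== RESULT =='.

Compute (G \ add) ∪ pre:
  G ∩ del = {}  (empty — regression defined)
  G \ add = {carry(b2,left), robot_in(rmB)} \ {carry(b2,left)} = {robot_in(rmB)}
  ∪ pre   = {robot_in(rmB)} ∪ {ball_in(b2,rmB), free(left), robot_in(rmB)}
          = {ball_in(b2,rmB), free(left), robot_in(rmB)}

== RESULT ==
["ball_in(b2,rmB)", "free(left)", "robot_in(rmB)"]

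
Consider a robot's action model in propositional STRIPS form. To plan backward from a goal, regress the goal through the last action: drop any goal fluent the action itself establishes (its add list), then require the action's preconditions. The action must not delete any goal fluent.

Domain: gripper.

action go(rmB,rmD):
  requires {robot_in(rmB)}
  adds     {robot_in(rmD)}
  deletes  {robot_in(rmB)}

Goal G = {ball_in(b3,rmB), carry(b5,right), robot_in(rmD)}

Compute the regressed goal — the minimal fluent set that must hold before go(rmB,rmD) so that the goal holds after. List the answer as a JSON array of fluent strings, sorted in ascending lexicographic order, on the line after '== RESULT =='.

Compute (G \ add) ∪ pre:
  G ∩ del = {}  (empty — regression defined)
  G \ add = {ball_in(b3,rmB), carry(b5,right), robot_in(rmD)} \ {robot_in(rmD)} = {ball_in(b3,rmB), carry(b5,right)}
  ∪ pre   = {ball_in(b3,rmB), carry(b5,right)} ∪ {robot_in(rmB)}
          = {ball_in(b3,rmB), carry(b5,right), robot_in(rmB)}

== RESULT ==
["ball_in(b3,rmB)", "carry(b5,right)", "robot_in(rmB)"]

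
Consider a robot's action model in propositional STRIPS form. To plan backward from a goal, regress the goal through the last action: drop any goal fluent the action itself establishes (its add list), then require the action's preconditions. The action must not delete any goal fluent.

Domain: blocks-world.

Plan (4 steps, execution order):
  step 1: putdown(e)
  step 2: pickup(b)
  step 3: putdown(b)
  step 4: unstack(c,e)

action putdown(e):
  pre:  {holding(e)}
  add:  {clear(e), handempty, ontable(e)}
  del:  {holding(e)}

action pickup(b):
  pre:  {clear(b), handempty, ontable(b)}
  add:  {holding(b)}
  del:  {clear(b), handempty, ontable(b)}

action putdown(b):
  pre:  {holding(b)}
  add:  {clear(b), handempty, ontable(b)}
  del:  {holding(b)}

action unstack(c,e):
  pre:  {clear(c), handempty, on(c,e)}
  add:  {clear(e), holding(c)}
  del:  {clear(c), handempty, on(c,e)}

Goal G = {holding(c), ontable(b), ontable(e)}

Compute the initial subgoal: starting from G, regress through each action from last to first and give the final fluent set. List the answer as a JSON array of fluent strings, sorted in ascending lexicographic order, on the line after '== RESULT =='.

Work backward from the goal:
  through step 4 (unstack(c,e)): drop {holding(c)}, keep {ontable(b), ontable(e)}, require {clear(c), handempty, on(c,e)}
    → {clear(c), handempty, on(c,e), ontable(b), ontable(e)}
  through step 3 (putdown(b)): drop {handempty, ontable(b)}, keep {clear(c), on(c,e), ontable(e)}, require {holding(b)}
    → {clear(c), holding(b), on(c,e), ontable(e)}
  through step 2 (pickup(b)): drop {holding(b)}, keep {clear(c), on(c,e), ontable(e)}, require {clear(b), handempty, ontable(b)}
    → {clear(b), clear(c), handempty, on(c,e), ontable(b), ontable(e)}
  through step 1 (putdown(e)): drop {handempty, ontable(e)}, keep {clear(b), clear(c), on(c,e), ontable(b)}, require {holding(e)}
    → {clear(b), clear(c), holding(e), on(c,e), ontable(b)}

== RESULT ==
["clear(b)", "clear(c)", "holding(e)", "on(c,e)", "ontable(b)"]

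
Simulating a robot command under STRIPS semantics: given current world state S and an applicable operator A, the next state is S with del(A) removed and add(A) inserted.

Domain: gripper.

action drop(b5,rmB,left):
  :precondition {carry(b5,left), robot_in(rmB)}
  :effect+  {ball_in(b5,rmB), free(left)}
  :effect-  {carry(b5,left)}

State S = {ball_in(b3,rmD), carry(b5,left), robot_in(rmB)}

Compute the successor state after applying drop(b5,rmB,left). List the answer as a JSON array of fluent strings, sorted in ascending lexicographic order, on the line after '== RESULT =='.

Compute (S \ del) ∪ add:
  pre ⊆ S: {carry(b5,left), robot_in(rmB)} ⊆ S  — applicable
  S \ del = {ball_in(b3,rmD), robot_in(rmB)}
  ∪ add   = {ball_in(b3,rmD), ball_in(b5,rmB), free(left), robot_in(rmB)}

== RESULT ==
["ball_in(b3,rmD)", "ball_in(b5,rmB)", "free(left)", "robot_in(rmB)"]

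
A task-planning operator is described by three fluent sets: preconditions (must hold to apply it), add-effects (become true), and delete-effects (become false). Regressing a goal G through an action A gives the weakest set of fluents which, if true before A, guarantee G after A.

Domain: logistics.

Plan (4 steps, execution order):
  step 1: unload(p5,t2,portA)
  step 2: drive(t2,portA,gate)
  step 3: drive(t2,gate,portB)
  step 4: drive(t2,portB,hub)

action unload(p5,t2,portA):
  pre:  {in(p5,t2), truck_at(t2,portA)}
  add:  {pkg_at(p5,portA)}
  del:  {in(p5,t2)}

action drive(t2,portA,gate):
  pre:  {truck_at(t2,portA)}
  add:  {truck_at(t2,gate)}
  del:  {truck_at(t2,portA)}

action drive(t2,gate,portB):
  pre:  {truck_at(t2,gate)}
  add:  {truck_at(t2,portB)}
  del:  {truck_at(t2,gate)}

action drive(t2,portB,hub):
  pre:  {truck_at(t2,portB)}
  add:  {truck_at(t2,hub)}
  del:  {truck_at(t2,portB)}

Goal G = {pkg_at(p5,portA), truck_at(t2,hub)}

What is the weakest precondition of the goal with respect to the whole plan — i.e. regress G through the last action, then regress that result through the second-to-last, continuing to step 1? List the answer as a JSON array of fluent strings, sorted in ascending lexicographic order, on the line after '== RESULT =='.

Work backward from the goal:
  through step 4 (drive(t2,portB,hub)): drop {truck_at(t2,hub)}, keep {pkg_at(p5,portA)}, require {truck_at(t2,portB)}
    → {pkg_at(p5,portA), truck_at(t2,portB)}
  through step 3 (drive(t2,gate,portB)): drop {truck_at(t2,portB)}, keep {pkg_at(p5,portA)}, require {truck_at(t2,gate)}
    → {pkg_at(p5,portA), truck_at(t2,gate)}
  through step 2 (drive(t2,portA,gate)): drop {truck_at(t2,gate)}, keep {pkg_at(p5,portA)}, require {truck_at(t2,portA)}
    → {pkg_at(p5,portA), truck_at(t2,portA)}
  through step 1 (unload(p5,t2,portA)): drop {pkg_at(p5,portA)}, keep {truck_at(t2,portA)}, require {in(p5,t2), truck_at(t2,portA)}
    → {in(p5,t2), truck_at(t2,portA)}

== RESULT ==
["in(p5,t2)", "truck_at(t2,portA)"]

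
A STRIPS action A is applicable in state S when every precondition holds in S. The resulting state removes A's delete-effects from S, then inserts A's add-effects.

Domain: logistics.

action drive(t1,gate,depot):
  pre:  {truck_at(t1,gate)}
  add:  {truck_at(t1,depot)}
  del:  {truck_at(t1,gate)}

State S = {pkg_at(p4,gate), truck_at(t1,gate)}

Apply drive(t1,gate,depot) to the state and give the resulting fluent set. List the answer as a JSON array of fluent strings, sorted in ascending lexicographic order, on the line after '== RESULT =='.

Compute (S \ del) ∪ add:
  pre ⊆ S: {truck_at(t1,gate)} ⊆ S  — applicable
  S \ del = {pkg_at(p4,gate)}
  ∪ add   = {pkg_at(p4,gate), truck_at(t1,depot)}

== RESULT ==
["pkg_at(p4,gate)", "truck_at(t1,depot)"]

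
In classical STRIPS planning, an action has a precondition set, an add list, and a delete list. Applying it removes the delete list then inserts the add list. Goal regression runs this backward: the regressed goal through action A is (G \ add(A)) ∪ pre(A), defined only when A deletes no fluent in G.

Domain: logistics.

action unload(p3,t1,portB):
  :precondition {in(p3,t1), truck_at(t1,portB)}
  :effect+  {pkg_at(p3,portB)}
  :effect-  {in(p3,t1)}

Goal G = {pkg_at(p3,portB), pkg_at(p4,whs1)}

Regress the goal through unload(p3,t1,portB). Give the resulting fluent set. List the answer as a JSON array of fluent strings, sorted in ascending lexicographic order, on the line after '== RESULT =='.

Compute (G \ add) ∪ pre:
  G ∩ del = {}  (empty — regression defined)
  G \ add = {pkg_at(p3,portB), pkg_at(p4,whs1)} \ {pkg_at(p3,portB)} = {pkg_at(p4,whs1)}
  ∪ pre   = {pkg_at(p4,whs1)} ∪ {in(p3,t1), truck_at(t1,portB)}
          = {in(p3,t1), pkg_at(p4,whs1), truck_at(t1,portB)}

== RESULT ==
["in(p3,t1)", "pkg_at(p4,whs1)", "truck_at(t1,portB)"]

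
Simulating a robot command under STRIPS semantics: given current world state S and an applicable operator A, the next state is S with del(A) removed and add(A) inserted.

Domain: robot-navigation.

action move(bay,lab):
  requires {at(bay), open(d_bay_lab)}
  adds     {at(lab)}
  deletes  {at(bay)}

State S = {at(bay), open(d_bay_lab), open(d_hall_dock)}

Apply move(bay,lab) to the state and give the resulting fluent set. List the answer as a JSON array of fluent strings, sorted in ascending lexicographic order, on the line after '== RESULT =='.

Progress:
  pre ⊆ S: {at(bay), open(d_bay_lab)} ⊆ S  — applicable
  S \ del = {open(d_bay_lab), open(d_hall_dock)}
  ∪ add   = {at(lab), open(d_bay_lab), open(d_hall_dock)}

== RESULT ==
["at(lab)", "open(d_bay_lab)", "open(d_hall_dock)"]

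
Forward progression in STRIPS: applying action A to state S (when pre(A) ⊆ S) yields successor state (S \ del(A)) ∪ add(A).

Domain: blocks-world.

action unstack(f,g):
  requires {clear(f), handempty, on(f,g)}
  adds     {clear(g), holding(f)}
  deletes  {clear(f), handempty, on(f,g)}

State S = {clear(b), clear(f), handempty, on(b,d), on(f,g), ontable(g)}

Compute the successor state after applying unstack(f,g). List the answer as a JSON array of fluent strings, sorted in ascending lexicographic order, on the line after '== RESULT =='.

Progress:
  pre ⊆ S: {clear(f), handempty, on(f,g)} ⊆ S  — applicable
  S \ del = {clear(b), on(b,d), ontable(g)}
  ∪ add   = {clear(b), clear(g), holding(f), on(b,d), ontable(g)}

== RESULT ==
["clear(b)", "clear(g)", "holding(f)", "on(b,d)", "ontable(g)"]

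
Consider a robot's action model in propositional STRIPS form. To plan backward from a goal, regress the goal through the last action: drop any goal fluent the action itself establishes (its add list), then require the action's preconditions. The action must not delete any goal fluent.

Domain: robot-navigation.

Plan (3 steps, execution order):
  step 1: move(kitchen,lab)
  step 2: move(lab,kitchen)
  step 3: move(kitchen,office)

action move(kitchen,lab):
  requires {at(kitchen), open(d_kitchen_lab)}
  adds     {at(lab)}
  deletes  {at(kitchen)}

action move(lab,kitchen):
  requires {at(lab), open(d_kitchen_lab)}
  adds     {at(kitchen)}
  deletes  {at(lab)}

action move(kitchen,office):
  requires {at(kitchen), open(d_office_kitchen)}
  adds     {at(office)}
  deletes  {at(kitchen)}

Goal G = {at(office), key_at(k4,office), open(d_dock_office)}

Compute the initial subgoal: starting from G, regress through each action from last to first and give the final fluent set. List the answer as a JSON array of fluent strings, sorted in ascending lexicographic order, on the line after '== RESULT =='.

Work backward from the goal:
  through step 3 (move(kitchen,office)): drop {at(office)}, keep {key_at(k4,office), open(d_dock_office)}, require {at(kitchen), open(d_office_kitchen)}
    → {at(kitchen), key_at(k4,office), open(d_dock_office), open(d_office_kitchen)}
  through step 2 (move(lab,kitchen)): drop {at(kitchen)}, keep {key_at(k4,office), open(d_dock_office), open(d_office_kitchen)}, require {at(lab), open(d_kitchen_lab)}
    → {at(lab), key_at(k4,office), open(d_dock_office), open(d_kitchen_lab), open(d_office_kitchen)}
  through step 1 (move(kitchen,lab)): drop {at(lab)}, keep {key_at(k4,office), open(d_dock_office), open(d_kitchen_lab), open(d_office_kitchen)}, require {at(kitchen), open(d_kitchen_lab)}
    → {at(kitchen), key_at(k4,office), open(d_dock_office), open(d_kitchen_lab), open(d_office_kitchen)}

== RESULT ==
["at(kitchen)", "key_at(k4,office)", "open(d_dock_office)", "open(d_kitchen_lab)", "open(d_office_kitchen)"]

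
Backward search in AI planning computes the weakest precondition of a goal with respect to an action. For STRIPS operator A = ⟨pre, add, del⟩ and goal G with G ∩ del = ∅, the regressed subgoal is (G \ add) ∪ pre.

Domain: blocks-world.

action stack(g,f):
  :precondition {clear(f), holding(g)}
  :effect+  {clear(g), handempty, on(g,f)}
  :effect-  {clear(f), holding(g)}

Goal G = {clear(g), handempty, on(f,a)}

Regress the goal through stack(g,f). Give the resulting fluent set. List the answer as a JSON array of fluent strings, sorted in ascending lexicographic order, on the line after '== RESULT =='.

Regress:
  G ∩ del = {}  (empty — regression defined)
  G \ add = {clear(g), handempty, on(f,a)} \ {clear(g), handempty, on(g,f)} = {on(f,a)}
  ∪ pre   = {on(f,a)} ∪ {clear(f), holding(g)}
          = {clear(f), holding(g), on(f,a)}

== RESULT ==
["clear(f)", "holding(g)", "on(f,a)"]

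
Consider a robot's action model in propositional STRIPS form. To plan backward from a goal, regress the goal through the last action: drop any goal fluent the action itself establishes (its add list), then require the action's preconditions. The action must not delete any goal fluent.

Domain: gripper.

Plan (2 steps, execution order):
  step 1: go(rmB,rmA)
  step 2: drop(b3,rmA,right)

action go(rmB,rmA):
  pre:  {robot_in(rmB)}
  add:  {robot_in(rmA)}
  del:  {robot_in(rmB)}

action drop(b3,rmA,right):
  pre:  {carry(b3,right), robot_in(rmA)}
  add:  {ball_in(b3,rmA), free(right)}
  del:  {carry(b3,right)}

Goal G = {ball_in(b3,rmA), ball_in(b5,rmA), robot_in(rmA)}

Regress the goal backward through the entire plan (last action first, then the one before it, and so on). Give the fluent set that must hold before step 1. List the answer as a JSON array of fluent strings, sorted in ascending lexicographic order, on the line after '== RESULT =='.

Work backward from the goal:
  through step 2 (drop(b3,rmA,right)): drop {ball_in(b3,rmA)}, keep {ball_in(b5,rmA), robot_in(rmA)}, require {carry(b3,right), robot_in(rmA)}
    → {ball_in(b5,rmA), carry(b3,right), robot_in(rmA)}
  through step 1 (go(rmB,rmA)): drop {robot_in(rmA)}, keep {ball_in(b5,rmA), carry(b3,right)}, require {robot_in(rmB)}
    → {ball_in(b5,rmA), carry(b3,right), robot_in(rmB)}

== RESULT ==
["ball_in(b5,rmA)", "carry(b3,right)", "robot_in(rmB)"]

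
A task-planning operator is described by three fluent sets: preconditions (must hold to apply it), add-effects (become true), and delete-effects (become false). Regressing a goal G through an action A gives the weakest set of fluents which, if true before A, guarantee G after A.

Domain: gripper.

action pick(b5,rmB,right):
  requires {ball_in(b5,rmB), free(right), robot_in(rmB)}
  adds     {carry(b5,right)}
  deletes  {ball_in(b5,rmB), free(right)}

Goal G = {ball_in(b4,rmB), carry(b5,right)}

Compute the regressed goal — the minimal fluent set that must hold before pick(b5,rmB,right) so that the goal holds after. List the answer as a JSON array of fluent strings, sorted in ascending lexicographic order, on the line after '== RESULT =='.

Compute (G \ add) ∪ pre:
  G ∩ del = {}  (empty — regression defined)
  G \ add = {ball_in(b4,rmB), carry(b5,right)} \ {carry(b5,right)} = {ball_in(b4,rmB)}
  ∪ pre   = {ball_in(b4,rmB)} ∪ {ball_in(b5,rmB), free(right), robot_in(rmB)}
          = {ball_in(b4,rmB), ball_in(b5,rmB), free(right), robot_in(rmB)}

== RESULT ==
["ball_in(b4,rmB)", "ball_in(b5,rmB)", "free(right)", "robot_in(rmB)"]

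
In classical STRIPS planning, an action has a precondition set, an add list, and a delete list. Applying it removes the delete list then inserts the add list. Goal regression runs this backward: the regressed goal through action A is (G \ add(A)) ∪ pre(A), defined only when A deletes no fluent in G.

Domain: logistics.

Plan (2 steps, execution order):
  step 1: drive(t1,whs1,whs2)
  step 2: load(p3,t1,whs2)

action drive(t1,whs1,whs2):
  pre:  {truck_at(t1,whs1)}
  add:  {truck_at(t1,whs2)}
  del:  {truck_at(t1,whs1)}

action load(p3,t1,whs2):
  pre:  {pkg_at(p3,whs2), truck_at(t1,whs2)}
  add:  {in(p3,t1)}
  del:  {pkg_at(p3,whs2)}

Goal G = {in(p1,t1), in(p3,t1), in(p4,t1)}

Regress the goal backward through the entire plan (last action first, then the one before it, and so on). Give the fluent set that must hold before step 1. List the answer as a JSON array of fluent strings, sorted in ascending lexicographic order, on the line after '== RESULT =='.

Regress step by step:
  through step 2 (load(p3,t1,whs2)): drop {in(p3,t1)}, keep {in(p1,t1), in(p4,t1)}, require {pkg_at(p3,whs2), truck_at(t1,whs2)}
    → {in(p1,t1), in(p4,t1), pkg_at(p3,whs2), truck_at(t1,whs2)}
  through step 1 (drive(t1,whs1,whs2)): drop {truck_at(t1,whs2)}, keep {in(p1,t1), in(p4,t1), pkg_at(p3,whs2)}, require {truck_at(t1,whs1)}
    → {in(p1,t1), in(p4,t1), pkg_at(p3,whs2), truck_at(t1,whs1)}

== RESULT ==
["in(p1,t1)", "in(p4,t1)", "pkg_at(p3,whs2)", "truck_at(t1,whs1)"]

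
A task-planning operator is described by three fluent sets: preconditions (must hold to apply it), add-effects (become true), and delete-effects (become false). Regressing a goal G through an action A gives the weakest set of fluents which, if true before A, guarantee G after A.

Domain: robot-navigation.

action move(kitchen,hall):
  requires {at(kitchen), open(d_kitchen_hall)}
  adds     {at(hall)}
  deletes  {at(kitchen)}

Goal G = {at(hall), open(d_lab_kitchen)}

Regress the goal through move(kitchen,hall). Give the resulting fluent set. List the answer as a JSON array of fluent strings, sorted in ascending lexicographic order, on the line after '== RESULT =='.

Compute (G \ add) ∪ pre:
  G ∩ del = {}  (empty — regression defined)
  G \ add = {at(hall), open(d_lab_kitchen)} \ {at(hall)} = {open(d_lab_kitchen)}
  ∪ pre   = {open(d_lab_kitchen)} ∪ {at(kitchen), open(d_kitchen_hall)}
          = {at(kitchen), open(d_kitchen_hall), open(d_lab_kitchen)}

== RESULT ==
["at(kitchen)", "open(d_kitchen_hall)", "open(d_lab_kitchen)"]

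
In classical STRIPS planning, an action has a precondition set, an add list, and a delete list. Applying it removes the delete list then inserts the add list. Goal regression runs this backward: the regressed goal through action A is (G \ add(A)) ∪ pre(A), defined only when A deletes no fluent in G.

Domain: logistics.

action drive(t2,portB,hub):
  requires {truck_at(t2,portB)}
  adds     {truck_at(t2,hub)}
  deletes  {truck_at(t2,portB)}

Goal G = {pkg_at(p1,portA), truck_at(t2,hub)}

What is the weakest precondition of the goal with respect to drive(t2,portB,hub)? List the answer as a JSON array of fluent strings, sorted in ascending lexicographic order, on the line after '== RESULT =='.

Compute (G \ add) ∪ pre:
  G ∩ del = {}  (empty — regression defined)
  G \ add = {pkg_at(p1,portA), truck_at(t2,hub)} \ {truck_at(t2,hub)} = {pkg_at(p1,portA)}
  ∪ pre   = {pkg_at(p1,portA)} ∪ {truck_at(t2,portB)}
          = {pkg_at(p1,portA), truck_at(t2,portB)}

== RESULT ==
["pkg_at(p1,portA)", "truck_at(t2,portB)"]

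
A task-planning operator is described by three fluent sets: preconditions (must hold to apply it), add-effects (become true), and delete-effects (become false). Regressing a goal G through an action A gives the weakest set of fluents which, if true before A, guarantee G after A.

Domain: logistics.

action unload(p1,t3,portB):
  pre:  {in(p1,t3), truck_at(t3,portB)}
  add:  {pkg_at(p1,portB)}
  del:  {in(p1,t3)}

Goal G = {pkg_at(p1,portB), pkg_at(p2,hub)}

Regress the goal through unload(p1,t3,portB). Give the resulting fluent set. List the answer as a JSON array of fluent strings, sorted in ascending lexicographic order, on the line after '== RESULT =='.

Regress:
  G ∩ del = {}  (empty — regression defined)
  G \ add = {pkg_at(p1,portB), pkg_at(p2,hub)} \ {pkg_at(p1,portB)} = {pkg_at(p2,hub)}
  ∪ pre   = {pkg_at(p2,hub)} ∪ {in(p1,t3), truck_at(t3,portB)}
          = {in(p1,t3), pkg_at(p2,hub), truck_at(t3,portB)}

== RESULT ==
["in(p1,t3)", "pkg_at(p2,hub)", "truck_at(t3,portB)"]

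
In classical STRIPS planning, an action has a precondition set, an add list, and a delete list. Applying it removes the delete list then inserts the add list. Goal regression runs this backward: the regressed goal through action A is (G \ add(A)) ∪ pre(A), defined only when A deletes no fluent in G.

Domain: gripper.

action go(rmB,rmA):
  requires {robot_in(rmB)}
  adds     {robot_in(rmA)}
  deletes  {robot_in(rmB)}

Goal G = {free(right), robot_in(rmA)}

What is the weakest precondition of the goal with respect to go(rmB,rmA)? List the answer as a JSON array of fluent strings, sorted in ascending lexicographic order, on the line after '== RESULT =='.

Compute (G \ add) ∪ pre:
  G ∩ del = {}  (empty — regression defined)
  G \ add = {free(right), robot_in(rmA)} \ {robot_in(rmA)} = {free(right)}
  ∪ pre   = {free(right)} ∪ {robot_in(rmB)}
          = {free(right), robot_in(rmB)}

== RESULT ==
["free(right)", "robot_in(rmB)"]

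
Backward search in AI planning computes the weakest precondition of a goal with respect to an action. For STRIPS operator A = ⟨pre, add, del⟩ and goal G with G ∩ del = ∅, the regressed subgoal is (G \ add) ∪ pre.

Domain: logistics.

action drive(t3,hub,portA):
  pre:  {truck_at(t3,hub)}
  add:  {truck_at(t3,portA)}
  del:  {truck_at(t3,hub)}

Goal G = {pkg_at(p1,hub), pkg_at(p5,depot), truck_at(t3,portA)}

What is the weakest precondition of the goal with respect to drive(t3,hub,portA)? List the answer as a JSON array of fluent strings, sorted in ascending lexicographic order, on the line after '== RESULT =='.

Compute (G \ add) ∪ pre:
  G ∩ del = {}  (empty — regression defined)
  G \ add = {pkg_at(p1,hub), pkg_at(p5,depot), truck_at(t3,portA)} \ {truck_at(t3,portA)} = {pkg_at(p1,hub), pkg_at(p5,depot)}
  ∪ pre   = {pkg_at(p1,hub), pkg_at(p5,depot)} ∪ {truck_at(t3,hub)}
          = {pkg_at(p1,hub), pkg_at(p5,depot), truck_at(t3,hub)}

== RESULT ==
["pkg_at(p1,hub)", "pkg_at(p5,depot)", "truck_at(t3,hub)"]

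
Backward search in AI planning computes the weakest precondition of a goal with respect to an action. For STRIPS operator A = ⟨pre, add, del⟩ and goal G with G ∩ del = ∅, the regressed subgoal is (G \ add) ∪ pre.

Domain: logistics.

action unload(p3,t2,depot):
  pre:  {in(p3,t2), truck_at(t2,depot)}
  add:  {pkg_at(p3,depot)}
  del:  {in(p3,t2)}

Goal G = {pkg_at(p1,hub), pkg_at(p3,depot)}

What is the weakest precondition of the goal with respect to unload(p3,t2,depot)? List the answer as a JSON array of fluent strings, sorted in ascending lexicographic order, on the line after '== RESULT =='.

Regress:
  G ∩ del = {}  (empty — regression defined)
  G \ add = {pkg_at(p1,hub), pkg_at(p3,depot)} \ {pkg_at(p3,depot)} = {pkg_at(p1,hub)}
  ∪ pre   = {pkg_at(p1,hub)} ∪ {in(p3,t2), truck_at(t2,depot)}
          = {in(p3,t2), pkg_at(p1,hub), truck_at(t2,depot)}

== RESULT ==
["in(p3,t2)", "pkg_at(p1,hub)", "truck_at(t2,depot)"]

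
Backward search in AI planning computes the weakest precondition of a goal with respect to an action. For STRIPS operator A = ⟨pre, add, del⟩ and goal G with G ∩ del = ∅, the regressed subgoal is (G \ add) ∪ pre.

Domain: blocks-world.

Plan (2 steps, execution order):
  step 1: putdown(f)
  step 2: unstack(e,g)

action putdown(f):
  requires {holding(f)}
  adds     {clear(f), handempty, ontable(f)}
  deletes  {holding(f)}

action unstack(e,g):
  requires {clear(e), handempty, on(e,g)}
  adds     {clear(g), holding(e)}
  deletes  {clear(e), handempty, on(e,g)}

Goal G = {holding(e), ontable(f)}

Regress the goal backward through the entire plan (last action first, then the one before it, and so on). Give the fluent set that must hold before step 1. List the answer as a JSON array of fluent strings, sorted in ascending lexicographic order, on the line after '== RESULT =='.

Work backward from the goal:
  through step 2 (unstack(e,g)): drop {holding(e)}, keep {ontable(f)}, require {clear(e), handempty, on(e,g)}
    → {clear(e), handempty, on(e,g), ontable(f)}
  through step 1 (putdown(f)): drop {handempty, ontable(f)}, keep {clear(e), on(e,g)}, require {holding(f)}
    → {clear(e), holding(f), on(e,g)}

== RESULT ==
["clear(e)", "holding(f)", "on(e,g)"]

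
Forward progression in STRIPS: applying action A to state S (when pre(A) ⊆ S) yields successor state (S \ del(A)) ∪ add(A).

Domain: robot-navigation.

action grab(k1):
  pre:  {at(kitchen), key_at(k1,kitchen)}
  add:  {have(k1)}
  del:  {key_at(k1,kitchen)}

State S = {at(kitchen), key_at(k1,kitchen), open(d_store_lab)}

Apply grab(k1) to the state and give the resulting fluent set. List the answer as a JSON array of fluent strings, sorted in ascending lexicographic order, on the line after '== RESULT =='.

Compute (S \ del) ∪ add:
  pre ⊆ S: {at(kitchen), key_at(k1,kitchen)} ⊆ S  — applicable
  S \ del = {at(kitchen), open(d_store_lab)}
  ∪ add   = {at(kitchen), have(k1), open(d_store_lab)}

== RESULT ==
["at(kitchen)", "have(k1)", "open(d_store_lab)"]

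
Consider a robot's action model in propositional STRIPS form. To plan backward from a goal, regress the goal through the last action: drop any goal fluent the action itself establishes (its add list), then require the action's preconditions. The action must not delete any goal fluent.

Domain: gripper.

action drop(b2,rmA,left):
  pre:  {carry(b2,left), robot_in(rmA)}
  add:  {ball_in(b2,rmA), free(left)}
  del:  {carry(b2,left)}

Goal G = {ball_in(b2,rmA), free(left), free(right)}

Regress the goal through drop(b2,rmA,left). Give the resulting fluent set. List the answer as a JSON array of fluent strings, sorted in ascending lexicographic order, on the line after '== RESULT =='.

Compute (G \ add) ∪ pre:
  G ∩ del = {}  (empty — regression defined)
  G \ add = {ball_in(b2,rmA), free(left), free(right)} \ {ball_in(b2,rmA), free(left)} = {free(right)}
  ∪ pre   = {free(right)} ∪ {carry(b2,left), robot_in(rmA)}
          = {carry(b2,left), free(right), robot_in(rmA)}

== RESULT ==
["carry(b2,left)", "free(right)", "robot_in(rmA)"]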